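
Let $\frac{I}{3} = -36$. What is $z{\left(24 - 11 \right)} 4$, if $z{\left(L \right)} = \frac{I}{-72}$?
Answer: $6$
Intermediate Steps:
$I = -108$ ($I = 3 \left(-36\right) = -108$)
$z{\left(L \right)} = \frac{3}{2}$ ($z{\left(L \right)} = - \frac{108}{-72} = \left(-108\right) \left(- \frac{1}{72}\right) = \frac{3}{2}$)
$z{\left(24 - 11 \right)} 4 = \frac{3}{2} \cdot 4 = 6$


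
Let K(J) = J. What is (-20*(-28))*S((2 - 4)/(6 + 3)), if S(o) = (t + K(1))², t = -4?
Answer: 5040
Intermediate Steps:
S(o) = 9 (S(o) = (-4 + 1)² = (-3)² = 9)
(-20*(-28))*S((2 - 4)/(6 + 3)) = -20*(-28)*9 = 560*9 = 5040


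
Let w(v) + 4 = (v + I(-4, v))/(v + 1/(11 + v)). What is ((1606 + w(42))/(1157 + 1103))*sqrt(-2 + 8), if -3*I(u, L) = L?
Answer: 1784569*sqrt(6)/2516510 ≈ 1.7370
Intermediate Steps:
I(u, L) = -L/3
w(v) = -4 + 2*v/(3*(v + 1/(11 + v))) (w(v) = -4 + (v - v/3)/(v + 1/(11 + v)) = -4 + (2*v/3)/(v + 1/(11 + v)) = -4 + 2*v/(3*(v + 1/(11 + v))))
((1606 + w(42))/(1157 + 1103))*sqrt(-2 + 8) = ((1606 + 2*(-6 - 55*42 - 5*42**2)/(3*(1 + 42**2 + 11*42)))/(1157 + 1103))*sqrt(-2 + 8) = ((1606 + 2*(-6 - 2310 - 5*1764)/(3*(1 + 1764 + 462)))/2260)*sqrt(6) = ((1606 + (2/3)*(-6 - 2310 - 8820)/2227)*(1/2260))*sqrt(6) = ((1606 + (2/3)*(1/2227)*(-11136))*(1/2260))*sqrt(6) = ((1606 - 7424/2227)*(1/2260))*sqrt(6) = ((3569138/2227)*(1/2260))*sqrt(6) = 1784569*sqrt(6)/2516510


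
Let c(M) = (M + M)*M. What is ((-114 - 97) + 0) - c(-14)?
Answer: -603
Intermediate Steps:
c(M) = 2*M² (c(M) = (2*M)*M = 2*M²)
((-114 - 97) + 0) - c(-14) = ((-114 - 97) + 0) - 2*(-14)² = (-211 + 0) - 2*196 = -211 - 1*392 = -211 - 392 = -603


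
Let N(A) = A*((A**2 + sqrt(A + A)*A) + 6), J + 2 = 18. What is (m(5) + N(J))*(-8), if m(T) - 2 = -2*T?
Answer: -33472 - 8192*sqrt(2) ≈ -45057.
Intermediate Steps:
J = 16 (J = -2 + 18 = 16)
m(T) = 2 - 2*T
N(A) = A*(6 + A**2 + sqrt(2)*A**(3/2)) (N(A) = A*((A**2 + sqrt(2*A)*A) + 6) = A*((A**2 + (sqrt(2)*sqrt(A))*A) + 6) = A*((A**2 + sqrt(2)*A**(3/2)) + 6) = A*(6 + A**2 + sqrt(2)*A**(3/2)))
(m(5) + N(J))*(-8) = ((2 - 2*5) + (16**3 + 6*16 + sqrt(2)*16**(5/2)))*(-8) = ((2 - 10) + (4096 + 96 + sqrt(2)*1024))*(-8) = (-8 + (4096 + 96 + 1024*sqrt(2)))*(-8) = (-8 + (4192 + 1024*sqrt(2)))*(-8) = (4184 + 1024*sqrt(2))*(-8) = -33472 - 8192*sqrt(2)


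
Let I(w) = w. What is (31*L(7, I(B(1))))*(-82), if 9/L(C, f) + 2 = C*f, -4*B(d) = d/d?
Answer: 30504/5 ≈ 6100.8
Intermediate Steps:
B(d) = -¼ (B(d) = -d/(4*d) = -¼*1 = -¼)
L(C, f) = 9/(-2 + C*f)
(31*L(7, I(B(1))))*(-82) = (31*(9/(-2 + 7*(-¼))))*(-82) = (31*(9/(-2 - 7/4)))*(-82) = (31*(9/(-15/4)))*(-82) = (31*(9*(-4/15)))*(-82) = (31*(-12/5))*(-82) = -372/5*(-82) = 30504/5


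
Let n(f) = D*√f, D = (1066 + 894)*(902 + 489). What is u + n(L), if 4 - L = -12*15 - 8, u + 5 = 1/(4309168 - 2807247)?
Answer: -7509604/1501921 + 21810880*√3 ≈ 3.7778e+7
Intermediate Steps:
D = 2726360 (D = 1960*1391 = 2726360)
u = -7509604/1501921 (u = -5 + 1/(4309168 - 2807247) = -5 + 1/1501921 = -7509604/1501921 ≈ -5.0000)
L = 192 (L = 4 - (-12*15 - 8) = 4 - (-180 - 8) = 4 - 1*(-188) = 4 + 188 = 192)
n(f) = 2726360*√f
u + n(L) = -7509604/1501921 + 2726360*√192 = -7509604/1501921 + 2726360*(8*√3) = -7509604/1501921 + 21810880*√3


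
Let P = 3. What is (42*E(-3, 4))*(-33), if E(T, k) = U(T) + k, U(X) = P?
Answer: -9702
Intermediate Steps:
U(X) = 3
E(T, k) = 3 + k
(42*E(-3, 4))*(-33) = (42*(3 + 4))*(-33) = (42*7)*(-33) = 294*(-33) = -9702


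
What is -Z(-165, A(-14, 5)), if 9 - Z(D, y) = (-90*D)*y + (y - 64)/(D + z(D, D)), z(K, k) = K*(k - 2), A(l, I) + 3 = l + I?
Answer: -2440572293/13695 ≈ -1.7821e+5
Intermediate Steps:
A(l, I) = -3 + I + l (A(l, I) = -3 + (l + I) = -3 + (I + l) = -3 + I + l)
z(K, k) = K*(-2 + k)
Z(D, y) = 9 - (-64 + y)/(D + D*(-2 + D)) + 90*D*y (Z(D, y) = 9 - ((-90*D)*y + (y - 64)/(D + D*(-2 + D))) = 9 - (-90*D*y + (-64 + y)/(D + D*(-2 + D))) = 9 - ((-64 + y)/(D + D*(-2 + D)) - 90*D*y) = 9 + (-(-64 + y)/(D + D*(-2 + D)) + 90*D*y) = 9 - (-64 + y)/(D + D*(-2 + D)) + 90*D*y)
-Z(-165, A(-14, 5)) = -(64 - (-3 + 5 - 14) - 9*(-165) + 9*(-165)**2 - 90*(-3 + 5 - 14)*(-165)**2 + 90*(-3 + 5 - 14)*(-165)**3)/((-165)*(-1 - 165)) = -(-1)*(64 - 1*(-12) + 1485 + 9*27225 - 90*(-12)*27225 + 90*(-12)*(-4492125))/(165*(-166)) = -(-1)*(-1)*(64 + 12 + 1485 + 245025 + 29403000 + 4851495000)/(165*166) = -(-1)*(-1)*4881144586/(165*166) = -1*2440572293/13695 = -2440572293/13695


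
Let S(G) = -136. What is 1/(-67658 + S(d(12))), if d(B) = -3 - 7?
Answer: -1/67794 ≈ -1.4751e-5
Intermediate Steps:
d(B) = -10
1/(-67658 + S(d(12))) = 1/(-67658 - 136) = 1/(-67794) = -1/67794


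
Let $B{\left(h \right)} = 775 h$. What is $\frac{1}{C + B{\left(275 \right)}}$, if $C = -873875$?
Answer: $- \frac{1}{660750} \approx -1.5134 \cdot 10^{-6}$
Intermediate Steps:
$\frac{1}{C + B{\left(275 \right)}} = \frac{1}{-873875 + 775 \cdot 275} = \frac{1}{-873875 + 213125} = \frac{1}{-660750} = - \frac{1}{660750}$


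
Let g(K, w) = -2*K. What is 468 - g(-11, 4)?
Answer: 446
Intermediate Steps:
468 - g(-11, 4) = 468 - (-2)*(-11) = 468 - 1*22 = 468 - 22 = 446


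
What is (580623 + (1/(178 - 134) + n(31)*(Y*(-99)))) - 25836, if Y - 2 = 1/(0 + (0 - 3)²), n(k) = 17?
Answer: 24254297/44 ≈ 5.5123e+5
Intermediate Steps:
Y = 19/9 (Y = 2 + 1/(0 + (0 - 3)²) = 2 + 1/(0 + (-3)²) = 2 + 1/(0 + 9) = 2 + 1/9 = 2 + ⅑ = 19/9 ≈ 2.1111)
(580623 + (1/(178 - 134) + n(31)*(Y*(-99)))) - 25836 = (580623 + (1/(178 - 134) + 17*((19/9)*(-99)))) - 25836 = (580623 + (1/44 + 17*(-209))) - 25836 = (580623 + (1/44 - 3553)) - 25836 = (580623 - 156331/44) - 25836 = 25391081/44 - 25836 = 24254297/44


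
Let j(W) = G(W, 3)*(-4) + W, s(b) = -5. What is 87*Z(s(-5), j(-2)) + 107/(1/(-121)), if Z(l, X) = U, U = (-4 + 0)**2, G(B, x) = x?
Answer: -11555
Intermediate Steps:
j(W) = -12 + W (j(W) = 3*(-4) + W = -12 + W)
U = 16 (U = (-4)**2 = 16)
Z(l, X) = 16
87*Z(s(-5), j(-2)) + 107/(1/(-121)) = 87*16 + 107/(1/(-121)) = 1392 + 107/(-1/121) = 1392 + 107*(-121) = 1392 - 12947 = -11555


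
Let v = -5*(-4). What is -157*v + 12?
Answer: -3128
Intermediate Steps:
v = 20
-157*v + 12 = -157*20 + 12 = -3140 + 12 = -3128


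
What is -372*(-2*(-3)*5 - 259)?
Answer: 85188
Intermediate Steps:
-372*(-2*(-3)*5 - 259) = -372*(6*5 - 259) = -372*(30 - 259) = -372*(-229) = 85188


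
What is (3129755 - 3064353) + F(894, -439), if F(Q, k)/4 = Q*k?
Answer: -1504462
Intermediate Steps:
F(Q, k) = 4*Q*k (F(Q, k) = 4*(Q*k) = 4*Q*k)
(3129755 - 3064353) + F(894, -439) = (3129755 - 3064353) + 4*894*(-439) = 65402 - 1569864 = -1504462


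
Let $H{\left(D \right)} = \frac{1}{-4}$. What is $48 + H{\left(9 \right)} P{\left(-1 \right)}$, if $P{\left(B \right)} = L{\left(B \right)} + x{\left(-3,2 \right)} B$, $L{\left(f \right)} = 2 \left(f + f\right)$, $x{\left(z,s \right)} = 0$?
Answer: $49$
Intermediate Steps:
$L{\left(f \right)} = 4 f$ ($L{\left(f \right)} = 2 \cdot 2 f = 4 f$)
$P{\left(B \right)} = 4 B$ ($P{\left(B \right)} = 4 B + 0 B = 4 B + 0 = 4 B$)
$H{\left(D \right)} = - \frac{1}{4}$
$48 + H{\left(9 \right)} P{\left(-1 \right)} = 48 - \frac{4 \left(-1\right)}{4} = 48 - -1 = 48 + 1 = 49$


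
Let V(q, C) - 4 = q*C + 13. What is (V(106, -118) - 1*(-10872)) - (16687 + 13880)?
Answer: -32186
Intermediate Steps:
V(q, C) = 17 + C*q (V(q, C) = 4 + (q*C + 13) = 4 + (C*q + 13) = 4 + (13 + C*q) = 17 + C*q)
(V(106, -118) - 1*(-10872)) - (16687 + 13880) = ((17 - 118*106) - 1*(-10872)) - (16687 + 13880) = ((17 - 12508) + 10872) - 1*30567 = (-12491 + 10872) - 30567 = -1619 - 30567 = -32186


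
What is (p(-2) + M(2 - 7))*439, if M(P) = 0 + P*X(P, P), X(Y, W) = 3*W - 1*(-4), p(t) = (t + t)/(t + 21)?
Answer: 456999/19 ≈ 24053.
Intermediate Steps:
p(t) = 2*t/(21 + t) (p(t) = (2*t)/(21 + t) = 2*t/(21 + t))
X(Y, W) = 4 + 3*W (X(Y, W) = 3*W + 4 = 4 + 3*W)
M(P) = P*(4 + 3*P) (M(P) = 0 + P*(4 + 3*P) = P*(4 + 3*P))
(p(-2) + M(2 - 7))*439 = (2*(-2)/(21 - 2) + (2 - 7)*(4 + 3*(2 - 7)))*439 = (2*(-2)/19 - 5*(4 + 3*(-5)))*439 = (2*(-2)*(1/19) - 5*(4 - 15))*439 = (-4/19 - 5*(-11))*439 = (-4/19 + 55)*439 = (1041/19)*439 = 456999/19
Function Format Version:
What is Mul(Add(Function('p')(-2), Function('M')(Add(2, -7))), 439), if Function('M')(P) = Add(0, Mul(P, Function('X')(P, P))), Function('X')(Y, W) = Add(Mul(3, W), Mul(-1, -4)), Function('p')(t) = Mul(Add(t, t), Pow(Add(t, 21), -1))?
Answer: Rational(456999, 19) ≈ 24053.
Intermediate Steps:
Function('p')(t) = Mul(2, t, Pow(Add(21, t), -1)) (Function('p')(t) = Mul(Mul(2, t), Pow(Add(21, t), -1)) = Mul(2, t, Pow(Add(21, t), -1)))
Function('X')(Y, W) = Add(4, Mul(3, W)) (Function('X')(Y, W) = Add(Mul(3, W), 4) = Add(4, Mul(3, W)))
Function('M')(P) = Mul(P, Add(4, Mul(3, P))) (Function('M')(P) = Add(0, Mul(P, Add(4, Mul(3, P)))) = Mul(P, Add(4, Mul(3, P))))
Mul(Add(Function('p')(-2), Function('M')(Add(2, -7))), 439) = Mul(Add(Mul(2, -2, Pow(Add(21, -2), -1)), Mul(Add(2, -7), Add(4, Mul(3, Add(2, -7))))), 439) = Mul(Add(Mul(2, -2, Pow(19, -1)), Mul(-5, Add(4, Mul(3, -5)))), 439) = Mul(Add(Mul(2, -2, Rational(1, 19)), Mul(-5, Add(4, -15))), 439) = Mul(Add(Rational(-4, 19), Mul(-5, -11)), 439) = Mul(Add(Rational(-4, 19), 55), 439) = Mul(Rational(1041, 19), 439) = Rational(456999, 19)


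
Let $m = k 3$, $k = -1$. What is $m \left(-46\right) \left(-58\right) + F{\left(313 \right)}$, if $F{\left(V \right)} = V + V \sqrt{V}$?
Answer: $-7691 + 313 \sqrt{313} \approx -2153.5$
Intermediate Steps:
$m = -3$ ($m = \left(-1\right) 3 = -3$)
$F{\left(V \right)} = V + V^{\frac{3}{2}}$
$m \left(-46\right) \left(-58\right) + F{\left(313 \right)} = \left(-3\right) \left(-46\right) \left(-58\right) + \left(313 + 313^{\frac{3}{2}}\right) = 138 \left(-58\right) + \left(313 + 313 \sqrt{313}\right) = -8004 + \left(313 + 313 \sqrt{313}\right) = -7691 + 313 \sqrt{313}$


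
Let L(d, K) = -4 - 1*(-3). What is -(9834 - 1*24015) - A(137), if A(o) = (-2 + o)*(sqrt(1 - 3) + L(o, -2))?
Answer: 14316 - 135*I*sqrt(2) ≈ 14316.0 - 190.92*I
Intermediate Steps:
L(d, K) = -1 (L(d, K) = -4 + 3 = -1)
A(o) = (-1 + I*sqrt(2))*(-2 + o) (A(o) = (-2 + o)*(sqrt(1 - 3) - 1) = (-2 + o)*(sqrt(-2) - 1) = (-2 + o)*(I*sqrt(2) - 1) = (-2 + o)*(-1 + I*sqrt(2)) = (-1 + I*sqrt(2))*(-2 + o))
-(9834 - 1*24015) - A(137) = -(9834 - 1*24015) - (2 - 1*137 - 2*I*sqrt(2) + I*137*sqrt(2)) = -(9834 - 24015) - (2 - 137 - 2*I*sqrt(2) + 137*I*sqrt(2)) = -1*(-14181) - (-135 + 135*I*sqrt(2)) = 14181 + (135 - 135*I*sqrt(2)) = 14316 - 135*I*sqrt(2)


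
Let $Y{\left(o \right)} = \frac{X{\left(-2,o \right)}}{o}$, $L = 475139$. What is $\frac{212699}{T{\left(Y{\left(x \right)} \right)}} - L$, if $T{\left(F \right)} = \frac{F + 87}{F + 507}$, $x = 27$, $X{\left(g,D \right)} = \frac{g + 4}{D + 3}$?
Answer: $\frac{6733191015}{8809} \approx 7.6435 \cdot 10^{5}$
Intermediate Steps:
$X{\left(g,D \right)} = \frac{4 + g}{3 + D}$
$Y{\left(o \right)} = \frac{2}{o \left(3 + o\right)}$ ($Y{\left(o \right)} = \frac{\frac{1}{3 + o} \left(4 - 2\right)}{o} = \frac{\frac{1}{3 + o} 2}{o} = \frac{2 \frac{1}{3 + o}}{o} = \frac{2}{o \left(3 + o\right)}$)
$T{\left(F \right)} = \frac{87 + F}{507 + F}$
$\frac{212699}{T{\left(Y{\left(x \right)} \right)}} - L = \frac{212699}{\frac{1}{507 + \frac{2}{27 \left(3 + 27\right)}} \left(87 + \frac{2}{27 \left(3 + 27\right)}\right)} - 475139 = \frac{212699}{\frac{1}{507 + 2 \cdot \frac{1}{27} \cdot \frac{1}{30}} \left(87 + 2 \cdot \frac{1}{27} \cdot \frac{1}{30}\right)} - 475139 = \frac{212699}{\frac{1}{507 + \frac{1}{405}} \left(87 + \frac{1}{405}\right)} - 475139 = \frac{212699}{\frac{1}{\frac{205336}{405}} \cdot \frac{35236}{405}} - 475139 = \frac{212699}{\frac{405}{205336} \cdot \frac{35236}{405}} - 475139 = \frac{212699}{\frac{8809}{51334}} - 475139 = 212699 \cdot \frac{51334}{8809} - 475139 = \frac{10918690466}{8809} - 475139 = \frac{6733191015}{8809}$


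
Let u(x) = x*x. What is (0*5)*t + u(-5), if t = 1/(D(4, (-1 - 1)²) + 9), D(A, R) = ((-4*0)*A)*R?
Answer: 25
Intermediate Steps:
D(A, R) = 0 (D(A, R) = (0*A)*R = 0*R = 0)
u(x) = x²
t = ⅑ (t = 1/(0 + 9) = 1/9 = ⅑ ≈ 0.11111)
(0*5)*t + u(-5) = (0*5)*(⅑) + (-5)² = 0*(⅑) + 25 = 0 + 25 = 25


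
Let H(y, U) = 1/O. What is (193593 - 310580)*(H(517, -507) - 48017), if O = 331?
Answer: 1859347624862/331 ≈ 5.6174e+9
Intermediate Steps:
H(y, U) = 1/331
(193593 - 310580)*(H(517, -507) - 48017) = (193593 - 310580)*(1/331 - 48017) = -116987*(-15893626/331) = 1859347624862/331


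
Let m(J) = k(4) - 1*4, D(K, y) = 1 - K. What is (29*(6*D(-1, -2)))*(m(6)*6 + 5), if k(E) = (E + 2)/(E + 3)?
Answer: -33756/7 ≈ -4822.3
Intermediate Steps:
k(E) = (2 + E)/(3 + E)
m(J) = -22/7 (m(J) = (2 + 4)/(3 + 4) - 1*4 = 6/7 - 4 = -22/7)
(29*(6*D(-1, -2)))*(m(6)*6 + 5) = (29*(6*(1 - 1*(-1))))*(-22/7*6 + 5) = (29*(6*(1 + 1)))*(-132/7 + 5) = (29*(6*2))*(-97/7) = (29*12)*(-97/7) = 348*(-97/7) = -33756/7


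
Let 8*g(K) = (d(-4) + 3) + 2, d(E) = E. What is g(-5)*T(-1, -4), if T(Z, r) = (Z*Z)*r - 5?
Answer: -9/8 ≈ -1.1250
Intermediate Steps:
T(Z, r) = -5 + r*Z² (T(Z, r) = Z²*r - 5 = r*Z² - 5 = -5 + r*Z²)
g(K) = ⅛ (g(K) = ((-4 + 3) + 2)/8 = (-1 + 2)/8 = (⅛)*1 = ⅛)
g(-5)*T(-1, -4) = (-5 - 4*(-1)²)/8 = (-5 - 4*1)/8 = (-5 - 4)/8 = (⅛)*(-9) = -9/8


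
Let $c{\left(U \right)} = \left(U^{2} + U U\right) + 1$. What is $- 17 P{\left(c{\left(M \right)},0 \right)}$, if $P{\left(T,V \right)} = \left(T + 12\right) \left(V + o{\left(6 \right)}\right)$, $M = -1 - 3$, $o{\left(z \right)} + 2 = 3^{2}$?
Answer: $-5355$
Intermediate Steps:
$o{\left(z \right)} = 7$ ($o{\left(z \right)} = -2 + 3^{2} = -2 + 9 = 7$)
$M = -4$
$c{\left(U \right)} = 1 + 2 U^{2}$ ($c{\left(U \right)} = \left(U^{2} + U^{2}\right) + 1 = 2 U^{2} + 1 = 1 + 2 U^{2}$)
$P{\left(T,V \right)} = \left(7 + V\right) \left(12 + T\right)$ ($P{\left(T,V \right)} = \left(T + 12\right) \left(V + 7\right) = \left(12 + T\right) \left(7 + V\right) = \left(7 + V\right) \left(12 + T\right)$)
$- 17 P{\left(c{\left(M \right)},0 \right)} = - 17 \left(84 + 7 \left(1 + 2 \left(-4\right)^{2}\right) + 12 \cdot 0 + \left(1 + 2 \left(-4\right)^{2}\right) 0\right) = - 17 \left(84 + 7 \left(1 + 2 \cdot 16\right) + 0 + \left(1 + 2 \cdot 16\right) 0\right) = - 17 \left(84 + 7 \left(1 + 32\right) + 0 + \left(1 + 32\right) 0\right) = - 17 \left(84 + 7 \cdot 33 + 0 + 33 \cdot 0\right) = - 17 \left(84 + 231 + 0 + 0\right) = \left(-17\right) 315 = -5355$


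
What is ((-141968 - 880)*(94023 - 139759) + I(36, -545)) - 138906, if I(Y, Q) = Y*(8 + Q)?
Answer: 6533137890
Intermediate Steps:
((-141968 - 880)*(94023 - 139759) + I(36, -545)) - 138906 = ((-141968 - 880)*(94023 - 139759) + 36*(8 - 545)) - 138906 = (-142848*(-45736) + 36*(-537)) - 138906 = (6533296128 - 19332) - 138906 = 6533276796 - 138906 = 6533137890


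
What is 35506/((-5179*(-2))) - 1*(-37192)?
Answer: 192635121/5179 ≈ 37195.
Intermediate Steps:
35506/((-5179*(-2))) - 1*(-37192) = 35506/10358 + 37192 = 35506*(1/10358) + 37192 = 17753/5179 + 37192 = 192635121/5179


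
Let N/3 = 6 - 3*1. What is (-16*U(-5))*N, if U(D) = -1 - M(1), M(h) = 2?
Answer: 432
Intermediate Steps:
N = 9 (N = 3*(6 - 3*1) = 3*(6 - 3) = 3*3 = 9)
U(D) = -3 (U(D) = -1 - 1*2 = -1 - 2 = -3)
(-16*U(-5))*N = -16*(-3)*9 = 48*9 = 432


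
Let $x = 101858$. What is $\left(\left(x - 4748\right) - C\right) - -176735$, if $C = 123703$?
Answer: $150142$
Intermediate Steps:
$\left(\left(x - 4748\right) - C\right) - -176735 = \left(\left(101858 - 4748\right) - 123703\right) - -176735 = \left(97110 - 123703\right) + 176735 = -26593 + 176735 = 150142$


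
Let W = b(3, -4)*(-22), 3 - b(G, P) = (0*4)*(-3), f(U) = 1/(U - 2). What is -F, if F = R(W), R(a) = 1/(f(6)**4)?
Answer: -256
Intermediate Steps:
f(U) = 1/(-2 + U)
b(G, P) = 3 (b(G, P) = 3 - 0*4*(-3) = 3 - 0*(-3) = 3 - 1*0 = 3 + 0 = 3)
W = -66 (W = 3*(-22) = -66)
R(a) = 256 (R(a) = 1/((1/(-2 + 6))**4) = 1/((1/4)**4) = 1/(1/256) = 256)
F = 256
-F = -1*256 = -256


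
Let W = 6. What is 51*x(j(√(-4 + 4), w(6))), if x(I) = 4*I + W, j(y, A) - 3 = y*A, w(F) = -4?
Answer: 918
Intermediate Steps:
j(y, A) = 3 + A*y (j(y, A) = 3 + y*A = 3 + A*y)
x(I) = 6 + 4*I (x(I) = 4*I + 6 = 6 + 4*I)
51*x(j(√(-4 + 4), w(6))) = 51*(6 + 4*(3 - 4*√(-4 + 4))) = 51*(6 + 4*(3 - 4*√0)) = 51*(6 + 4*(3 - 4*0)) = 51*(6 + 4*(3 + 0)) = 51*(6 + 4*3) = 51*(6 + 12) = 51*18 = 918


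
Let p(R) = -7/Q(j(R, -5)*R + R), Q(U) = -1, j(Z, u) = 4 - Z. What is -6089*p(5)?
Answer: -42623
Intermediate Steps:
p(R) = 7 (p(R) = -7/(-1) = -7*(-1) = 7)
-6089*p(5) = -6089*7 = -42623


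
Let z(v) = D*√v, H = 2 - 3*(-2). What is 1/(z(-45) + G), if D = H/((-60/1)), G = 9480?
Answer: 11850/112338001 + I*√5/224676002 ≈ 0.00010549 + 9.9524e-9*I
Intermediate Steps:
H = 8 (H = 2 + 6 = 8)
D = -2/15 (D = 8/((-60/1)) = 8/((-60*1)) = 8/(-60) = 8*(-1/60) = -2/15 ≈ -0.13333)
z(v) = -2*√v/15
1/(z(-45) + G) = 1/(-2*I*√5/5 + 9480) = 1/(9480 - 2*I*√5/5)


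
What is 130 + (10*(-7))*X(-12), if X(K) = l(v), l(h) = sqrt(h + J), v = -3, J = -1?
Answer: 130 - 140*I ≈ 130.0 - 140.0*I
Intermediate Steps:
l(h) = sqrt(-1 + h) (l(h) = sqrt(h - 1) = sqrt(-1 + h))
X(K) = 2*I (X(K) = sqrt(-1 - 3) = sqrt(-4) = 2*I)
130 + (10*(-7))*X(-12) = 130 + (10*(-7))*(2*I) = 130 - 140*I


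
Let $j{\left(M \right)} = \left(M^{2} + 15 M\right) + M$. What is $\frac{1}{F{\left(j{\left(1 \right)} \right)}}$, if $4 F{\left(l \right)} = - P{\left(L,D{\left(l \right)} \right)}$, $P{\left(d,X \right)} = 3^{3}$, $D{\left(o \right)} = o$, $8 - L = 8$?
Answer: $- \frac{4}{27} \approx -0.14815$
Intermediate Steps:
$L = 0$ ($L = 8 - 8 = 0$)
$j{\left(M \right)} = M^{2} + 16 M$
$P{\left(d,X \right)} = 27$
$F{\left(l \right)} = - \frac{27}{4}$ ($F{\left(l \right)} = \frac{\left(-1\right) 27}{4} = \frac{1}{4} \left(-27\right) = - \frac{27}{4}$)
$\frac{1}{F{\left(j{\left(1 \right)} \right)}} = \frac{1}{- \frac{27}{4}} = - \frac{4}{27}$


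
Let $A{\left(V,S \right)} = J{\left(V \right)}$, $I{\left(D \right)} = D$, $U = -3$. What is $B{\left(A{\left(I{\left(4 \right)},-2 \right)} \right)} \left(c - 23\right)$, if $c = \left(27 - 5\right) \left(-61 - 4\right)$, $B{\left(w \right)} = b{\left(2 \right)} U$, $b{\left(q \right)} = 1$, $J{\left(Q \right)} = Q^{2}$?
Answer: $4359$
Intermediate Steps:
$A{\left(V,S \right)} = V^{2}$
$B{\left(w \right)} = -3$ ($B{\left(w \right)} = 1 \left(-3\right) = -3$)
$c = -1430$ ($c = 22 \left(-65\right) = -1430$)
$B{\left(A{\left(I{\left(4 \right)},-2 \right)} \right)} \left(c - 23\right) = - 3 \left(-1430 - 23\right) = \left(-3\right) \left(-1453\right) = 4359$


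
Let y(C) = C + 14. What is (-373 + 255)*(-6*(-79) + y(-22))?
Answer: -54988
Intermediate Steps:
y(C) = 14 + C
(-373 + 255)*(-6*(-79) + y(-22)) = (-373 + 255)*(-6*(-79) + (14 - 22)) = -118*(474 - 8) = -118*466 = -54988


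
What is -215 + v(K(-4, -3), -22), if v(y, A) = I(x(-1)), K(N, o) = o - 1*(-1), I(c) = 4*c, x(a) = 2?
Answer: -207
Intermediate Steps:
K(N, o) = 1 + o (K(N, o) = o + 1 = 1 + o)
v(y, A) = 8 (v(y, A) = 4*2 = 8)
-215 + v(K(-4, -3), -22) = -215 + 8 = -207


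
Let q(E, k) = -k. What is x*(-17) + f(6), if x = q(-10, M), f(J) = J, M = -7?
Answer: -113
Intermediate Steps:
x = 7 (x = -1*(-7) = 7)
x*(-17) + f(6) = 7*(-17) + 6 = -119 + 6 = -113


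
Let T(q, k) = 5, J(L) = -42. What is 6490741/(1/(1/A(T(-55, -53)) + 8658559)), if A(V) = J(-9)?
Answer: 2360419477402457/42 ≈ 5.6200e+13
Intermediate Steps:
A(V) = -42
6490741/(1/(1/A(T(-55, -53)) + 8658559)) = 6490741/(1/(1/(-42) + 8658559)) = 6490741/(1/(-1/42 + 8658559)) = 6490741/(1/(363659477/42)) = 6490741/(42/363659477) = 6490741*(363659477/42) = 2360419477402457/42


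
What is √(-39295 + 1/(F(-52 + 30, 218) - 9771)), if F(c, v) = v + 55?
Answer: I*√3544880706678/9498 ≈ 198.23*I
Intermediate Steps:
F(c, v) = 55 + v
√(-39295 + 1/(F(-52 + 30, 218) - 9771)) = √(-39295 + 1/((55 + 218) - 9771)) = √(-39295 + 1/(273 - 9771)) = √(-39295 + 1/(-9498)) = √(-39295 - 1/9498) = √(-373223911/9498) = I*√3544880706678/9498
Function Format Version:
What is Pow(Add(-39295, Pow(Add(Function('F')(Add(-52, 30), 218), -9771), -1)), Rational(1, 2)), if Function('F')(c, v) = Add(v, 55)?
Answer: Mul(Rational(1, 9498), I, Pow(3544880706678, Rational(1, 2))) ≈ Mul(198.23, I)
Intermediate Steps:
Function('F')(c, v) = Add(55, v)
Pow(Add(-39295, Pow(Add(Function('F')(Add(-52, 30), 218), -9771), -1)), Rational(1, 2)) = Pow(Add(-39295, Pow(Add(Add(55, 218), -9771), -1)), Rational(1, 2)) = Pow(Add(-39295, Pow(Add(273, -9771), -1)), Rational(1, 2)) = Pow(Add(-39295, Pow(-9498, -1)), Rational(1, 2)) = Pow(Add(-39295, Rational(-1, 9498)), Rational(1, 2)) = Pow(Rational(-373223911, 9498), Rational(1, 2)) = Mul(Rational(1, 9498), I, Pow(3544880706678, Rational(1, 2)))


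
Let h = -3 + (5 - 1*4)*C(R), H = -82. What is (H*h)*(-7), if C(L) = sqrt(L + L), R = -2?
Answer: -1722 + 1148*I ≈ -1722.0 + 1148.0*I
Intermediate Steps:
C(L) = sqrt(2)*sqrt(L) (C(L) = sqrt(2*L) = sqrt(2)*sqrt(L))
h = -3 + 2*I (h = -3 + (5 - 1*4)*(sqrt(2)*sqrt(-2)) = -3 + (5 - 4)*(sqrt(2)*(I*sqrt(2))) = -3 + 1*(2*I) = -3 + 2*I ≈ -3.0 + 2.0*I)
(H*h)*(-7) = -82*(-3 + 2*I)*(-7) = (246 - 164*I)*(-7) = -1722 + 1148*I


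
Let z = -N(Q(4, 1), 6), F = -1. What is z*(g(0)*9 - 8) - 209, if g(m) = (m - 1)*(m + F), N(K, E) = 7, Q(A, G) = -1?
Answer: -216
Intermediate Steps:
g(m) = (-1 + m)**2 (g(m) = (m - 1)*(m - 1) = (-1 + m)*(-1 + m) = (-1 + m)**2)
z = -7 (z = -1*7 = -7)
z*(g(0)*9 - 8) - 209 = -7*((1 + 0**2 - 2*0)*9 - 8) - 209 = -7*((1 + 0 + 0)*9 - 8) - 209 = -7*(1*9 - 8) - 209 = -7*(9 - 8) - 209 = -7*1 - 209 = -7 - 209 = -216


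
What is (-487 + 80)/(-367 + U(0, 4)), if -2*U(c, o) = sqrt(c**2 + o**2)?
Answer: 407/369 ≈ 1.1030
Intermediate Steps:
U(c, o) = -sqrt(c**2 + o**2)/2
(-487 + 80)/(-367 + U(0, 4)) = (-487 + 80)/(-367 - sqrt(0**2 + 4**2)/2) = -407/(-367 - sqrt(0 + 16)/2) = -407/(-367 - sqrt(16)/2) = -407/(-367 - 1/2*4) = -407/(-367 - 2) = -407/(-369) = -407*(-1/369) = 407/369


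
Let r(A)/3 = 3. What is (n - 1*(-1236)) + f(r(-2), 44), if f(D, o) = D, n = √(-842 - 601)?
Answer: 1245 + I*√1443 ≈ 1245.0 + 37.987*I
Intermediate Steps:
r(A) = 9 (r(A) = 3*3 = 9)
n = I*√1443 (n = √(-1443) = I*√1443 ≈ 37.987*I)
(n - 1*(-1236)) + f(r(-2), 44) = (I*√1443 - 1*(-1236)) + 9 = (I*√1443 + 1236) + 9 = (1236 + I*√1443) + 9 = 1245 + I*√1443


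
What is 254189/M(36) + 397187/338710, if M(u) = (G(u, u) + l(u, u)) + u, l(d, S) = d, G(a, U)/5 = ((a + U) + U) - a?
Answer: 43133970487/73161360 ≈ 589.57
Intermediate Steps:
G(a, U) = 10*U (G(a, U) = 5*(((a + U) + U) - a) = 5*(((U + a) + U) - a) = 5*((a + 2*U) - a) = 5*(2*U) = 10*U)
M(u) = 12*u (M(u) = (10*u + u) + u = 11*u + u = 12*u)
254189/M(36) + 397187/338710 = 254189/((12*36)) + 397187/338710 = 254189/432 + 397187*(1/338710) = 254189*(1/432) + 397187/338710 = 254189/432 + 397187/338710 = 43133970487/73161360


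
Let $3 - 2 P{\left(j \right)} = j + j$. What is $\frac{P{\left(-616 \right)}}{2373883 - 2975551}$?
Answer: $- \frac{1235}{1203336} \approx -0.0010263$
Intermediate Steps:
$P{\left(j \right)} = \frac{3}{2} - j$ ($P{\left(j \right)} = \frac{3}{2} - \frac{j + j}{2} = \frac{3}{2} - \frac{2 j}{2} = \frac{3}{2} - j$)
$\frac{P{\left(-616 \right)}}{2373883 - 2975551} = \frac{\frac{3}{2} - -616}{2373883 - 2975551} = \frac{\frac{3}{2} + 616}{2373883 - 2975551} = \frac{1235}{2 \left(-601668\right)} = \frac{1235}{2} \left(- \frac{1}{601668}\right) = - \frac{1235}{1203336}$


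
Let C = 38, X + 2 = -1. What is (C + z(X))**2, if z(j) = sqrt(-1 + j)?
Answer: 1440 + 152*I ≈ 1440.0 + 152.0*I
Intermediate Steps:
X = -3 (X = -2 - 1 = -3)
(C + z(X))**2 = (38 + sqrt(-1 - 3))**2 = (38 + sqrt(-4))**2 = (38 + 2*I)**2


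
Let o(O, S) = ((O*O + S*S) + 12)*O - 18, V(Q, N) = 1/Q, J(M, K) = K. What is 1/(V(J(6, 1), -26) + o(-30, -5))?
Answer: -1/28127 ≈ -3.5553e-5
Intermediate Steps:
o(O, S) = -18 + O*(12 + O² + S²) (o(O, S) = ((O² + S²) + 12)*O - 18 = (12 + O² + S²)*O - 18 = O*(12 + O² + S²) - 18 = -18 + O*(12 + O² + S²))
1/(V(J(6, 1), -26) + o(-30, -5)) = 1/(1/1 + (-18 + (-30)³ + 12*(-30) - 30*(-5)²)) = 1/(1 + (-18 - 27000 - 360 - 30*25)) = 1/(1 + (-18 - 27000 - 360 - 750)) = 1/(1 - 28128) = 1/(-28127) = -1/28127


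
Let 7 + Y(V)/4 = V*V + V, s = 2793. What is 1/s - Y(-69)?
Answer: -52340819/2793 ≈ -18740.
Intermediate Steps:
Y(V) = -28 + 4*V + 4*V² (Y(V) = -28 + 4*(V*V + V) = -28 + 4*(V² + V) = -28 + 4*(V + V²) = -28 + (4*V + 4*V²) = -28 + 4*V + 4*V²)
1/s - Y(-69) = 1/2793 - (-28 + 4*(-69) + 4*(-69)²) = 1/2793 - (-28 - 276 + 4*4761) = 1/2793 - (-28 - 276 + 19044) = 1/2793 - 1*18740 = 1/2793 - 18740 = -52340819/2793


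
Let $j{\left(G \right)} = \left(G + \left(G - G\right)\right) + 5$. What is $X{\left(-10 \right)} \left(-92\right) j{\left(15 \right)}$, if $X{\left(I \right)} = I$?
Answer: $18400$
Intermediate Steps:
$j{\left(G \right)} = 5 + G$ ($j{\left(G \right)} = \left(G + 0\right) + 5 = G + 5 = 5 + G$)
$X{\left(-10 \right)} \left(-92\right) j{\left(15 \right)} = \left(-10\right) \left(-92\right) \left(5 + 15\right) = 920 \cdot 20 = 18400$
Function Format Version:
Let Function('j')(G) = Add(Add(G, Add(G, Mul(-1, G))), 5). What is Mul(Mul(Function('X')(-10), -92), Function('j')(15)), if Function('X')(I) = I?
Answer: 18400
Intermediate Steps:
Function('j')(G) = Add(5, G) (Function('j')(G) = Add(Add(G, 0), 5) = Add(G, 5) = Add(5, G))
Mul(Mul(Function('X')(-10), -92), Function('j')(15)) = Mul(Mul(-10, -92), Add(5, 15)) = Mul(920, 20) = 18400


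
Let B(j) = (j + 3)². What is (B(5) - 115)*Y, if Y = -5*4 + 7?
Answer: 663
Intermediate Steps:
B(j) = (3 + j)²
Y = -13 (Y = -20 + 7 = -13)
(B(5) - 115)*Y = ((3 + 5)² - 115)*(-13) = (8² - 115)*(-13) = (64 - 115)*(-13) = -51*(-13) = 663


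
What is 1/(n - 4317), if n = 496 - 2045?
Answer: -1/5866 ≈ -0.00017047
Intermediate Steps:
n = -1549
1/(n - 4317) = 1/(-1549 - 4317) = 1/(-5866) = -1/5866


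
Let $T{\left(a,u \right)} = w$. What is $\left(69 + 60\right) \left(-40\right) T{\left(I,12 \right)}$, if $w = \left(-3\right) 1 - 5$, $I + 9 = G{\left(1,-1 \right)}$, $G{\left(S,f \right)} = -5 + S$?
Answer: $41280$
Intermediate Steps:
$I = -13$ ($I = -9 + \left(-5 + 1\right) = -9 - 4 = -13$)
$w = -8$ ($w = -3 - 5 = -8$)
$T{\left(a,u \right)} = -8$
$\left(69 + 60\right) \left(-40\right) T{\left(I,12 \right)} = \left(69 + 60\right) \left(-40\right) \left(-8\right) = 129 \left(-40\right) \left(-8\right) = \left(-5160\right) \left(-8\right) = 41280$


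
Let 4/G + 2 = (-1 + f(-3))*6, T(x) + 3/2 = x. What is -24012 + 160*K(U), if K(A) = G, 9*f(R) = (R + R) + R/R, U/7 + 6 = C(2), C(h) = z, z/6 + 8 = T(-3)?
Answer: -409164/17 ≈ -24068.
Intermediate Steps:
T(x) = -3/2 + x
z = -75 (z = -48 + 6*(-3/2 - 3) = -48 + 6*(-9/2) = -48 - 27 = -75)
C(h) = -75
U = -567 (U = -42 + 7*(-75) = -42 - 525 = -567)
f(R) = 1/9 + 2*R/9 (f(R) = ((R + R) + R/R)/9 = (2*R + 1)/9 = (1 + 2*R)/9 = 1/9 + 2*R/9)
G = -6/17 (G = 4/(-2 + (-1 + (1/9 + (2/9)*(-3)))*6) = 4/(-2 + (-1 + (1/9 - 2/3))*6) = 4/(-2 + (-1 - 5/9)*6) = 4/(-2 - 14/9*6) = 4/(-2 - 28/3) = 4/(-34/3) = 4*(-3/34) = -6/17 ≈ -0.35294)
K(A) = -6/17
-24012 + 160*K(U) = -24012 + 160*(-6/17) = -24012 - 960/17 = -409164/17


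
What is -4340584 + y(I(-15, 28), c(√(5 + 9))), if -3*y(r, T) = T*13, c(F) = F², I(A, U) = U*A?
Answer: -13021934/3 ≈ -4.3406e+6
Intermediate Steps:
I(A, U) = A*U
y(r, T) = -13*T/3 (y(r, T) = -T*13/3 = -13*T/3)
-4340584 + y(I(-15, 28), c(√(5 + 9))) = -4340584 - 13*(√(5 + 9))²/3 = -4340584 - 13*(√14)²/3 = -4340584 - 13/3*14 = -4340584 - 182/3 = -13021934/3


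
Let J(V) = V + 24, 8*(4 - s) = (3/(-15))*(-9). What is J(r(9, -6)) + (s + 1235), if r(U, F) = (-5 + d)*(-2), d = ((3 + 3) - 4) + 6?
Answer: 50271/40 ≈ 1256.8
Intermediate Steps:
d = 8 (d = (6 - 4) + 6 = 2 + 6 = 8)
r(U, F) = -6 (r(U, F) = (-5 + 8)*(-2) = 3*(-2) = -6)
s = 151/40 (s = 4 - 3/(-15)*(-9)/8 = 4 - 3*(-1/15)*(-9)/8 = 4 - (-1)*(-9)/40 = 4 - ⅛*9/5 = 4 - 9/40 = 151/40 ≈ 3.7750)
J(V) = 24 + V
J(r(9, -6)) + (s + 1235) = (24 - 6) + (151/40 + 1235) = 18 + 49551/40 = 50271/40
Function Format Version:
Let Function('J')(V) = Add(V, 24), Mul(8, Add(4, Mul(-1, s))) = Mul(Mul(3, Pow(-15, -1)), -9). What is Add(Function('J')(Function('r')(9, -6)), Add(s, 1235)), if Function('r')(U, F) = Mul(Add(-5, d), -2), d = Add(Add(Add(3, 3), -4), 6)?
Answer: Rational(50271, 40) ≈ 1256.8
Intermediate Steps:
d = 8 (d = Add(Add(6, -4), 6) = Add(2, 6) = 8)
Function('r')(U, F) = -6 (Function('r')(U, F) = Mul(Add(-5, 8), -2) = Mul(3, -2) = -6)
s = Rational(151, 40) (s = Add(4, Mul(Rational(-1, 8), Mul(Mul(3, Pow(-15, -1)), -9))) = Add(4, Mul(Rational(-1, 8), Mul(Mul(3, Rational(-1, 15)), -9))) = Add(4, Mul(Rational(-1, 8), Mul(Rational(-1, 5), -9))) = Add(4, Mul(Rational(-1, 8), Rational(9, 5))) = Add(4, Rational(-9, 40)) = Rational(151, 40) ≈ 3.7750)
Function('J')(V) = Add(24, V)
Add(Function('J')(Function('r')(9, -6)), Add(s, 1235)) = Add(Add(24, -6), Add(Rational(151, 40), 1235)) = Add(18, Rational(49551, 40)) = Rational(50271, 40)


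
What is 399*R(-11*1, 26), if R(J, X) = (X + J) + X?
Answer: 16359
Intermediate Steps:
R(J, X) = J + 2*X (R(J, X) = (J + X) + X = J + 2*X)
399*R(-11*1, 26) = 399*(-11*1 + 2*26) = 399*(-11 + 52) = 399*41 = 16359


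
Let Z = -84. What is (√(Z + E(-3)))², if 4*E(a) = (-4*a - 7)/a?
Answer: -1013/12 ≈ -84.417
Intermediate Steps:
E(a) = (-7 - 4*a)/(4*a) (E(a) = ((-4*a - 7)/a)/4 = ((-7 - 4*a)/a)/4 = (-7 - 4*a)/(4*a))
(√(Z + E(-3)))² = (√(-84 + (-7/4 - 1*(-3))/(-3)))² = (√(-84 - (-7/4 + 3)/3))² = (√(-84 - ⅓*5/4))² = (√(-84 - 5/12))² = (√(-1013/12))² = (I*√3039/6)² = -1013/12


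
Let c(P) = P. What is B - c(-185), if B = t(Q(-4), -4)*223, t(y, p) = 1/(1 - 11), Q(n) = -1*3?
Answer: 1627/10 ≈ 162.70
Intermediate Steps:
Q(n) = -3
t(y, p) = -⅒ (t(y, p) = 1/(-10) = -⅒)
B = -223/10 (B = -⅒*223 = -223/10 ≈ -22.300)
B - c(-185) = -223/10 - 1*(-185) = -223/10 + 185 = 1627/10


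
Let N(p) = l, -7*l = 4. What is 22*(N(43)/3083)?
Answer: -88/21581 ≈ -0.0040777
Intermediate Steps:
l = -4/7 (l = -⅐*4 = -4/7 ≈ -0.57143)
N(p) = -4/7
22*(N(43)/3083) = 22*(-4/7/3083) = 22*(-4/7*1/3083) = 22*(-4/21581) = -88/21581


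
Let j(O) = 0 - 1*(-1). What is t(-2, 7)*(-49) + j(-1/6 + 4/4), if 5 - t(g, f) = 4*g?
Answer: -636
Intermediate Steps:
j(O) = 1 (j(O) = 0 + 1 = 1)
t(g, f) = 5 - 4*g
t(-2, 7)*(-49) + j(-1/6 + 4/4) = (5 - 4*(-2))*(-49) + 1 = (5 + 8)*(-49) + 1 = 13*(-49) + 1 = -637 + 1 = -636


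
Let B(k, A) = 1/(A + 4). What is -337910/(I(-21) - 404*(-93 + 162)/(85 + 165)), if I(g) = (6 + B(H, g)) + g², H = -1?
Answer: -359029375/356402 ≈ -1007.4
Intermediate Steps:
B(k, A) = 1/(4 + A)
I(g) = 6 + g² + 1/(4 + g) (I(g) = (6 + 1/(4 + g)) + g² = 6 + g² + 1/(4 + g))
-337910/(I(-21) - 404*(-93 + 162)/(85 + 165)) = -337910/((1 + (4 - 21)*(6 + (-21)²))/(4 - 21) - 404*(-93 + 162)/(85 + 165)) = -337910/((1 - 17*(6 + 441))/(-17) - 27876/250) = -337910/(-(1 - 17*447)/17 - 27876/250) = -337910/(-(1 - 7599)/17 - 404*69/250) = -337910/(-1/17*(-7598) - 13938/125) = -337910/(7598/17 - 13938/125) = -337910/712804/2125 = -337910*2125/712804 = -359029375/356402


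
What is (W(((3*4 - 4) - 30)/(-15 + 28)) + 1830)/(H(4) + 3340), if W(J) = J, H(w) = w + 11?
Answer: 23768/43615 ≈ 0.54495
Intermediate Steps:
H(w) = 11 + w
(W(((3*4 - 4) - 30)/(-15 + 28)) + 1830)/(H(4) + 3340) = (((3*4 - 4) - 30)/(-15 + 28) + 1830)/((11 + 4) + 3340) = (((12 - 4) - 30)/13 + 1830)/(15 + 3340) = ((8 - 30)*(1/13) + 1830)/3355 = (-22*1/13 + 1830)*(1/3355) = (-22/13 + 1830)*(1/3355) = (23768/13)*(1/3355) = 23768/43615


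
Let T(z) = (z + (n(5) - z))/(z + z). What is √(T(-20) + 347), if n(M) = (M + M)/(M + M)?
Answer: √138790/20 ≈ 18.627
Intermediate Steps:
n(M) = 1 (n(M) = (2*M)/((2*M)) = (2*M)*(1/(2*M)) = 1)
T(z) = 1/(2*z) (T(z) = (z + (1 - z))/(z + z) = 1/(2*z))
√(T(-20) + 347) = √((½)/(-20) + 347) = √((½)*(-1/20) + 347) = √(-1/40 + 347) = √(13879/40) = √138790/20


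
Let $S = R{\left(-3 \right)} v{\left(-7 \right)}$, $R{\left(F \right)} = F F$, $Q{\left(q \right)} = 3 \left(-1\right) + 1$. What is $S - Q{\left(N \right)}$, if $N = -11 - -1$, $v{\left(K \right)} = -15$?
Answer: $-133$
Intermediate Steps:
$N = -10$ ($N = -11 + 1 = -10$)
$Q{\left(q \right)} = -2$ ($Q{\left(q \right)} = -3 + 1 = -2$)
$R{\left(F \right)} = F^{2}$
$S = -135$ ($S = \left(-3\right)^{2} \left(-15\right) = 9 \left(-15\right) = -135$)
$S - Q{\left(N \right)} = -135 - -2 = -135 + 2 = -133$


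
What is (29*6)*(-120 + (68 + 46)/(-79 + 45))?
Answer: -364878/17 ≈ -21463.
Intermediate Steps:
(29*6)*(-120 + (68 + 46)/(-79 + 45)) = 174*(-120 + 114/(-34)) = 174*(-120 + 114*(-1/34)) = 174*(-120 - 57/17) = 174*(-2097/17) = -364878/17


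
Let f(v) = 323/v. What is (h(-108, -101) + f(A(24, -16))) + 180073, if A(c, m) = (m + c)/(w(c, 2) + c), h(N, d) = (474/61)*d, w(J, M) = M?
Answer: 44002455/244 ≈ 1.8034e+5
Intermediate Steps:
h(N, d) = 474*d/61 (h(N, d) = (474*(1/61))*d = 474*d/61)
A(c, m) = (c + m)/(2 + c) (A(c, m) = (m + c)/(2 + c) = (c + m)/(2 + c))
(h(-108, -101) + f(A(24, -16))) + 180073 = ((474/61)*(-101) + 323/(((24 - 16)/(2 + 24)))) + 180073 = (-47874/61 + 323/((8/26))) + 180073 = (-47874/61 + 323/(((1/26)*8))) + 180073 = (-47874/61 + 323/(4/13)) + 180073 = (-47874/61 + 323*(13/4)) + 180073 = (-47874/61 + 4199/4) + 180073 = 64643/244 + 180073 = 44002455/244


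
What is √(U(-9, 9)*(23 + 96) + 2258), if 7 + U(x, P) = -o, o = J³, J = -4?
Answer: √9041 ≈ 95.084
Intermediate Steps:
o = -64 (o = (-4)³ = -64)
U(x, P) = 57 (U(x, P) = -7 - 1*(-64) = -7 + 64 = 57)
√(U(-9, 9)*(23 + 96) + 2258) = √(57*(23 + 96) + 2258) = √(57*119 + 2258) = √(6783 + 2258) = √9041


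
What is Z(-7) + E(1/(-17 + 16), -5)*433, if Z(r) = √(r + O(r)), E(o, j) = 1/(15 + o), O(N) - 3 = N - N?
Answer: 433/14 + 2*I ≈ 30.929 + 2.0*I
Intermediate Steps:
O(N) = 3 (O(N) = 3 + (N - N) = 3 + 0 = 3)
Z(r) = √(3 + r) (Z(r) = √(r + 3) = √(3 + r))
Z(-7) + E(1/(-17 + 16), -5)*433 = √(3 - 7) + 433/(15 + 1/(-17 + 16)) = √(-4) + 433/(15 + 1/(-1)) = 2*I + 433/(15 - 1) = 2*I + 433/14 = 433/14 + 2*I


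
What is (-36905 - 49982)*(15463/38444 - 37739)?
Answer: 18008232550173/5492 ≈ 3.2790e+9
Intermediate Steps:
(-36905 - 49982)*(15463/38444 - 37739) = -86887*(15463*(1/38444) - 37739) = -86887*(2209/5492 - 37739) = -86887*(-207260379/5492) = 18008232550173/5492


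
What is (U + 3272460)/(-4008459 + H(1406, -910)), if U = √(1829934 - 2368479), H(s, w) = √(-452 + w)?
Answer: (√538545 - 3272460*I)/(√1362 + 4008459*I) ≈ -0.81639 - 0.00019059*I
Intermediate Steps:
U = I*√538545 (U = √(-538545) = I*√538545 ≈ 733.86*I)
(U + 3272460)/(-4008459 + H(1406, -910)) = (I*√538545 + 3272460)/(-4008459 + √(-452 - 910)) = (3272460 + I*√538545)/(-4008459 + √(-1362)) = (3272460 + I*√538545)/(-4008459 + I*√1362)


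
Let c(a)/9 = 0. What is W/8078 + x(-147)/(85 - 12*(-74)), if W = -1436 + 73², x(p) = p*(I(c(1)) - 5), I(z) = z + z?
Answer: 1389317/1122842 ≈ 1.2373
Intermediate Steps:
c(a) = 0 (c(a) = 9*0 = 0)
I(z) = 2*z
x(p) = -5*p (x(p) = p*(2*0 - 5) = p*(0 - 5) = p*(-5) = -5*p)
W = 3893 (W = -1436 + 5329 = 3893)
W/8078 + x(-147)/(85 - 12*(-74)) = 3893/8078 + (-5*(-147))/(85 - 12*(-74)) = 3893*(1/8078) + 735/(85 + 888) = 3893/8078 + 735/973 = 3893/8078 + 735*(1/973) = 3893/8078 + 105/139 = 1389317/1122842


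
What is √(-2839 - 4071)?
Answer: I*√6910 ≈ 83.126*I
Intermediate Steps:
√(-2839 - 4071) = √(-6910) = I*√6910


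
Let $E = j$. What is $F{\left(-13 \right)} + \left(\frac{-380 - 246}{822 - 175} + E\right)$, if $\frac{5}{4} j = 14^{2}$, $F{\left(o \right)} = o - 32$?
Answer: $\frac{358543}{3235} \approx 110.83$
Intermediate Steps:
$F{\left(o \right)} = -32 + o$ ($F{\left(o \right)} = o - 32 = -32 + o$)
$j = \frac{784}{5}$ ($j = \frac{4 \cdot 14^{2}}{5} = \frac{4}{5} \cdot 196 = \frac{784}{5} \approx 156.8$)
$E = \frac{784}{5} \approx 156.8$
$F{\left(-13 \right)} + \left(\frac{-380 - 246}{822 - 175} + E\right) = \left(-32 - 13\right) + \left(\frac{-380 - 246}{822 - 175} + \frac{784}{5}\right) = -45 + \left(- \frac{626}{647} + \frac{784}{5}\right) = -45 + \frac{504118}{3235} = \frac{358543}{3235}$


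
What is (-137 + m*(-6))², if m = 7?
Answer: 32041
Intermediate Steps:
(-137 + m*(-6))² = (-137 + 7*(-6))² = (-137 - 42)² = (-179)² = 32041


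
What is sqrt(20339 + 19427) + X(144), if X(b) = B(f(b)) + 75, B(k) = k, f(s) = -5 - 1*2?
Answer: 68 + sqrt(39766) ≈ 267.41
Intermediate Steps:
f(s) = -7 (f(s) = -5 - 2 = -7)
X(b) = 68 (X(b) = -7 + 75 = 68)
sqrt(20339 + 19427) + X(144) = sqrt(20339 + 19427) + 68 = sqrt(39766) + 68 = 68 + sqrt(39766)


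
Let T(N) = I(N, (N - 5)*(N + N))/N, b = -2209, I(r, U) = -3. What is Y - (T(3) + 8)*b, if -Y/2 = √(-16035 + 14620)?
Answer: 15463 - 2*I*√1415 ≈ 15463.0 - 75.233*I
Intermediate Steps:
T(N) = -3/N
Y = -2*I*√1415 (Y = -2*√(-16035 + 14620) = -2*I*√1415 ≈ -75.233*I)
Y - (T(3) + 8)*b = -2*I*√1415 - (-3/3 + 8)*(-2209) = -2*I*√1415 - (-3*⅓ + 8)*(-2209) = -2*I*√1415 - (-1 + 8)*(-2209) = -2*I*√1415 - 7*(-2209) = -2*I*√1415 - 1*(-15463) = -2*I*√1415 + 15463 = 15463 - 2*I*√1415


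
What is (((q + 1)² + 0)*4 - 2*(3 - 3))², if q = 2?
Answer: 1296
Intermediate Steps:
(((q + 1)² + 0)*4 - 2*(3 - 3))² = (((2 + 1)² + 0)*4 - 2*(3 - 3))² = ((3² + 0)*4 - 2*0)² = ((9 + 0)*4 + 0)² = (9*4 + 0)² = (36 + 0)² = 36² = 1296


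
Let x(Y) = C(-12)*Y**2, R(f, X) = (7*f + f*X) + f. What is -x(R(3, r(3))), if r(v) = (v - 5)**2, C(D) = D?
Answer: 15552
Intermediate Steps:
r(v) = (-5 + v)**2
R(f, X) = 8*f + X*f (R(f, X) = (7*f + X*f) + f = 8*f + X*f)
x(Y) = -12*Y**2
-x(R(3, r(3))) = -(-12)*(3*(8 + (-5 + 3)**2))**2 = -(-12)*(3*(8 + (-2)**2))**2 = -(-12)*(3*(8 + 4))**2 = -(-12)*(3*12)**2 = -(-12)*36**2 = -(-12)*1296 = -1*(-15552) = 15552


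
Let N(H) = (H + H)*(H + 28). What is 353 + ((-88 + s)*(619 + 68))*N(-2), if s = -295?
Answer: 27364937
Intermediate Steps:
N(H) = 2*H*(28 + H) (N(H) = (2*H)*(28 + H) = 2*H*(28 + H))
353 + ((-88 + s)*(619 + 68))*N(-2) = 353 + ((-88 - 295)*(619 + 68))*(2*(-2)*(28 - 2)) = 353 + (-383*687)*(2*(-2)*26) = 353 - 263121*(-104) = 353 + 27364584 = 27364937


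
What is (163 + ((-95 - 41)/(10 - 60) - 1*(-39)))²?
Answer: 26193924/625 ≈ 41910.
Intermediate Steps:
(163 + ((-95 - 41)/(10 - 60) - 1*(-39)))² = (163 + (-136/(-50) + 39))² = (163 + (-136*(-1/50) + 39))² = (163 + (68/25 + 39))² = (163 + 1043/25)² = (5118/25)² = 26193924/625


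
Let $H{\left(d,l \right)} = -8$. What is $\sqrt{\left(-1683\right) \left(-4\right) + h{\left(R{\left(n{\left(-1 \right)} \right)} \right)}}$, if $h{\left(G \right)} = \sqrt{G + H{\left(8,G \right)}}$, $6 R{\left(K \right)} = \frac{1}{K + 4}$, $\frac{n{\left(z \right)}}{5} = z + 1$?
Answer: $\frac{\sqrt{242352 + 3 i \sqrt{1146}}}{6} \approx 82.049 + 0.017191 i$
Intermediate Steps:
$n{\left(z \right)} = 5 + 5 z$ ($n{\left(z \right)} = 5 \left(z + 1\right) = 5 \left(1 + z\right) = 5 + 5 z$)
$R{\left(K \right)} = \frac{1}{6 \left(4 + K\right)}$ ($R{\left(K \right)} = \frac{1}{6 \left(K + 4\right)} = \frac{1}{6 \left(4 + K\right)}$)
$h{\left(G \right)} = \sqrt{-8 + G}$ ($h{\left(G \right)} = \sqrt{G - 8} = \sqrt{-8 + G}$)
$\sqrt{\left(-1683\right) \left(-4\right) + h{\left(R{\left(n{\left(-1 \right)} \right)} \right)}} = \sqrt{\left(-1683\right) \left(-4\right) + \sqrt{-8 + \frac{1}{6 \left(4 + \left(5 + 5 \left(-1\right)\right)\right)}}} = \sqrt{6732 + \sqrt{-8 + \frac{1}{6 \left(4 + \left(5 - 5\right)\right)}}} = \sqrt{6732 + \sqrt{-8 + \frac{1}{6 \left(4 + 0\right)}}} = \sqrt{6732 + \sqrt{-8 + \frac{1}{6 \cdot 4}}} = \sqrt{6732 + \sqrt{-8 + \frac{1}{6} \cdot \frac{1}{4}}} = \sqrt{6732 + \sqrt{-8 + \frac{1}{24}}} = \sqrt{6732 + \sqrt{- \frac{191}{24}}} = \sqrt{6732 + \frac{i \sqrt{1146}}{12}}$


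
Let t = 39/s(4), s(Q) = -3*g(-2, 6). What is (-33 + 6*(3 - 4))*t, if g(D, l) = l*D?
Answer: -169/4 ≈ -42.250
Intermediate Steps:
g(D, l) = D*l
s(Q) = 36 (s(Q) = -(-6)*6 = -3*(-12) = 36)
t = 13/12 (t = 39/36 = 39*(1/36) = 13/12 ≈ 1.0833)
(-33 + 6*(3 - 4))*t = (-33 + 6*(3 - 4))*(13/12) = (-33 + 6*(-1))*(13/12) = (-33 - 6)*(13/12) = -39*13/12 = -169/4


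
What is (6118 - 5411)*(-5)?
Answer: -3535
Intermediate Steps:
(6118 - 5411)*(-5) = 707*(-5) = -3535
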